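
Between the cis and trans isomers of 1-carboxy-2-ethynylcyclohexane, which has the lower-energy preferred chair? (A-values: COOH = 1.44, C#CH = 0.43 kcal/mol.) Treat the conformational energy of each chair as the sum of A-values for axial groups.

At 1,2 positions (parity opposite): cis → (a,e or e,a); trans → (e,e or a,a).
Best chair for cis: E = 0.43 kcal/mol; best chair for trans: E = 0.00 kcal/mol.
The trans isomer is lower by 0.43 kcal/mol.

trans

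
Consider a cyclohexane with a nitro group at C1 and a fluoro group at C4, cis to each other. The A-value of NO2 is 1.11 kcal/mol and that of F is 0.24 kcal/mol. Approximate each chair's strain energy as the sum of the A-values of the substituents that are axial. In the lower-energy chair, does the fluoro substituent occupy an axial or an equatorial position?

axial

C1 and C4 have opposite parity, so for the cis isomer the two substituents are one axial and one equatorial in each chair.
Chair I (nitro axial, fluoro equatorial): E = 1.11 kcal/mol.
Chair II (nitro equatorial, fluoro axial): E = 0.24 kcal/mol.
Chair II is the more stable (lower-energy) conformer, and in that chair the fluoro group is axial.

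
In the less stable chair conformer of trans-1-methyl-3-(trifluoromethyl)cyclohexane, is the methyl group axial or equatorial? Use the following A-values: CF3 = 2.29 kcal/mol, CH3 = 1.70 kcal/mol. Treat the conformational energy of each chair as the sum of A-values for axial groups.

equatorial

C1 and C3 have the same parity, so for the trans isomer the two substituents are one axial and one equatorial in each chair.
Chair I (trifluoromethyl axial, methyl equatorial): E = 2.29 kcal/mol.
Chair II (trifluoromethyl equatorial, methyl axial): E = 1.70 kcal/mol.
Chair I is the less stable (higher-energy) conformer, and in that chair the methyl group is equatorial.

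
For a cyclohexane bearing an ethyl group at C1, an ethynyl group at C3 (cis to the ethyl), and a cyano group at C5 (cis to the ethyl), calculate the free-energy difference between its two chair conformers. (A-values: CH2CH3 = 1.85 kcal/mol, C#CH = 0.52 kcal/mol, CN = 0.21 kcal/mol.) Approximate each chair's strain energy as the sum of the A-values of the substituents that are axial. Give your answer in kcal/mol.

Chair I (ethyl axial, ethynyl axial, cyano axial): E = 2.58 kcal/mol.
Chair II (ethyl equatorial, ethynyl equatorial, cyano equatorial): E = 0.00 kcal/mol.
ΔE = 2.58 − 0.00 = 2.58 kcal/mol; chair II is more stable.

2.58 kcal/mol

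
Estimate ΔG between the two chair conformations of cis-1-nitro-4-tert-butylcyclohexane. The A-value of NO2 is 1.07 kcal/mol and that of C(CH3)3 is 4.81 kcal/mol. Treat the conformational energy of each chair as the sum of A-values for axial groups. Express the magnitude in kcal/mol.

C1 and C4 have opposite parity, so for the cis isomer the two substituents are one axial and one equatorial in each chair.
Chair I (nitro axial, tert-butyl equatorial): E = 1.07 kcal/mol.
Chair II (nitro equatorial, tert-butyl axial): E = 4.81 kcal/mol.
ΔE = 4.81 − 1.07 = 3.74 kcal/mol; chair I is more stable.

3.74 kcal/mol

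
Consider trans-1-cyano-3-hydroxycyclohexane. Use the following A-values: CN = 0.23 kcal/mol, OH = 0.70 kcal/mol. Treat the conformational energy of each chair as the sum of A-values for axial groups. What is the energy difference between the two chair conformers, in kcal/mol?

C1 and C3 have the same parity, so for the trans isomer the two substituents are one axial and one equatorial in each chair.
Chair I (cyano axial, hydroxyl equatorial): E = 0.23 kcal/mol.
Chair II (cyano equatorial, hydroxyl axial): E = 0.70 kcal/mol.
ΔE = 0.70 − 0.23 = 0.47 kcal/mol; chair I is more stable.

0.47 kcal/mol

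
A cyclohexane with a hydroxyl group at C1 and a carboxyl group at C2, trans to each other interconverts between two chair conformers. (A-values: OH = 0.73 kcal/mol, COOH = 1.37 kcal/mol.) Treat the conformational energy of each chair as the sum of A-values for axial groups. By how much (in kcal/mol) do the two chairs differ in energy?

2.10 kcal/mol

C1 and C2 have opposite parity, so for the trans isomer the two substituents are e,e in one chair and a,a in the other.
Chair I (hydroxyl axial, carboxyl axial): E = 2.10 kcal/mol.
Chair II (hydroxyl equatorial, carboxyl equatorial): E = 0.00 kcal/mol.
ΔE = 2.10 − 0.00 = 2.10 kcal/mol; chair II is more stable.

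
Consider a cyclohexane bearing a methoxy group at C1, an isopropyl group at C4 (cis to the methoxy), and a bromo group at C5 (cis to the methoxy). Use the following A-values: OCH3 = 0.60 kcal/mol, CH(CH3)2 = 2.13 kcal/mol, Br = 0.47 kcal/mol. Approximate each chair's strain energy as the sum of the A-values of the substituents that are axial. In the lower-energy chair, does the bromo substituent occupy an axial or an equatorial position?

axial

Chair I (methoxy axial, isopropyl equatorial, bromo axial): E = 1.07 kcal/mol.
Chair II (methoxy equatorial, isopropyl axial, bromo equatorial): E = 2.13 kcal/mol.
Chair I is the more stable (lower-energy) conformer, and in that chair the bromo group is axial.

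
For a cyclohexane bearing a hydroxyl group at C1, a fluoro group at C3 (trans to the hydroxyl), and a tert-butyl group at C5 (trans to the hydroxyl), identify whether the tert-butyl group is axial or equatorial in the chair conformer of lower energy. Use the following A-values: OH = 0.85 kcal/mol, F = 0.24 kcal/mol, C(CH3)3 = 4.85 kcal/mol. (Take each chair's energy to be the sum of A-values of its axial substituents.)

Chair I (hydroxyl axial, fluoro equatorial, tert-butyl equatorial): E = 0.85 kcal/mol.
Chair II (hydroxyl equatorial, fluoro axial, tert-butyl axial): E = 5.09 kcal/mol.
Chair I is the more stable (lower-energy) conformer, and in that chair the tert-butyl group is equatorial.

equatorial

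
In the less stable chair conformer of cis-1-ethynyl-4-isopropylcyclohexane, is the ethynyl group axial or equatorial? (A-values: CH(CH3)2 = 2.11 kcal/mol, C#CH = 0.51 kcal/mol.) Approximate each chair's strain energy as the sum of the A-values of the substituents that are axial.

equatorial

C1 and C4 have opposite parity, so for the cis isomer the two substituents are one axial and one equatorial in each chair.
Chair I (isopropyl axial, ethynyl equatorial): E = 2.11 kcal/mol.
Chair II (isopropyl equatorial, ethynyl axial): E = 0.51 kcal/mol.
Chair I is the less stable (higher-energy) conformer, and in that chair the ethynyl group is equatorial.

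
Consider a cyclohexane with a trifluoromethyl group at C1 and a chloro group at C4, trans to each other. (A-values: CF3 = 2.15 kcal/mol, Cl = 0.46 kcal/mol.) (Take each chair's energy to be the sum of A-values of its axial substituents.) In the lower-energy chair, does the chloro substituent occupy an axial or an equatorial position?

equatorial

C1 and C4 have opposite parity, so for the trans isomer the two substituents are e,e in one chair and a,a in the other.
Chair I (trifluoromethyl axial, chloro axial): E = 2.61 kcal/mol.
Chair II (trifluoromethyl equatorial, chloro equatorial): E = 0.00 kcal/mol.
Chair II is the more stable (lower-energy) conformer, and in that chair the chloro group is equatorial.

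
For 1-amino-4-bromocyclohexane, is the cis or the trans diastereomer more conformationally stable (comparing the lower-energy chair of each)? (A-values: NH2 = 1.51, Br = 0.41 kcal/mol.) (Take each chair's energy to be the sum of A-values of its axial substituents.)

trans

At 1,4 positions (parity opposite): cis → (a,e or e,a); trans → (e,e or a,a).
Best chair for cis: E = 0.41 kcal/mol; best chair for trans: E = 0.00 kcal/mol.
The trans isomer is lower by 0.41 kcal/mol.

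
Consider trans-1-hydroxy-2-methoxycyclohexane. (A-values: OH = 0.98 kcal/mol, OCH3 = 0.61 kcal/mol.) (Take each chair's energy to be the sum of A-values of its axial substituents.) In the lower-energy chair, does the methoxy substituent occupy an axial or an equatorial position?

C1 and C2 have opposite parity, so for the trans isomer the two substituents are e,e in one chair and a,a in the other.
Chair I (hydroxyl axial, methoxy axial): E = 1.59 kcal/mol.
Chair II (hydroxyl equatorial, methoxy equatorial): E = 0.00 kcal/mol.
Chair II is the more stable (lower-energy) conformer, and in that chair the methoxy group is equatorial.

equatorial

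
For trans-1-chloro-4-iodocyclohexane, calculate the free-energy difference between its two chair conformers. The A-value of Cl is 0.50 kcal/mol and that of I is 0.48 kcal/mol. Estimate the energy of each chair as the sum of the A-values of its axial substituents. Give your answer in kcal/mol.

0.98 kcal/mol

C1 and C4 have opposite parity, so for the trans isomer the two substituents are e,e in one chair and a,a in the other.
Chair I (chloro axial, iodo axial): E = 0.98 kcal/mol.
Chair II (chloro equatorial, iodo equatorial): E = 0.00 kcal/mol.
ΔE = 0.98 − 0.00 = 0.98 kcal/mol; chair II is more stable.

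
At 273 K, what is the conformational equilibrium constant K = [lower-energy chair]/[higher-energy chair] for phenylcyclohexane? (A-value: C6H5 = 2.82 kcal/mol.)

K ≈ 181

One chair has the phenyl group axial (E = 2.82 kcal/mol) and the other has it equatorial (E = 0).
ΔG = 2.82 kcal/mol between the two chairs.
K = exp(ΔG/RT) with R = 1.987×10⁻³ kcal mol⁻¹ K⁻¹ and T = 273 K gives K ≈ 181.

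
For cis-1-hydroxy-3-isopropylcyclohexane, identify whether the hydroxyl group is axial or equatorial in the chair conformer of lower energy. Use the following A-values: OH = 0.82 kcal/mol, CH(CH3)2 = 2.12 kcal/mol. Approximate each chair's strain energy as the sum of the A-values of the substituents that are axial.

C1 and C3 have the same parity, so for the cis isomer the two substituents are e,e in one chair and a,a in the other.
Chair I (hydroxyl axial, isopropyl axial): E = 2.94 kcal/mol.
Chair II (hydroxyl equatorial, isopropyl equatorial): E = 0.00 kcal/mol.
Chair II is the more stable (lower-energy) conformer, and in that chair the hydroxyl group is equatorial.

equatorial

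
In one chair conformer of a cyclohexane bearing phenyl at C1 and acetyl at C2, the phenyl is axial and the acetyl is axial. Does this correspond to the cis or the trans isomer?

C1 and C2 have opposite parity, so their axial bonds point in opposite directions.
With opposite-parity carbons, two substituents on the same face are one axial and one equatorial; opposite faces give both axial or both equatorial.
Here the groups are axial/axial → opposite face → trans.

trans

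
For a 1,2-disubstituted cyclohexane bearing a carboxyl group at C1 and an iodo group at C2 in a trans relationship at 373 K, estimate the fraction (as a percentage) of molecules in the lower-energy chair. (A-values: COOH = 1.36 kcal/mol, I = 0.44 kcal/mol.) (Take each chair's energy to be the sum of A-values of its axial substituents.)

91.9%

C1 and C2 have opposite parity, so for the trans isomer the two substituents are e,e in one chair and a,a in the other.
Chair I (carboxyl axial, iodo axial): E = 1.80 kcal/mol; chair II (carboxyl equatorial, iodo equatorial): E = 0.00 kcal/mol.
ΔG = 1.80 kcal/mol between the two chairs.
K = exp(ΔG/RT) with R = 1.987×10⁻³ kcal mol⁻¹ K⁻¹ and T = 373 K gives K ≈ 11.3.
Fraction in the lower-energy chair = K/(K+1) = 91.9%.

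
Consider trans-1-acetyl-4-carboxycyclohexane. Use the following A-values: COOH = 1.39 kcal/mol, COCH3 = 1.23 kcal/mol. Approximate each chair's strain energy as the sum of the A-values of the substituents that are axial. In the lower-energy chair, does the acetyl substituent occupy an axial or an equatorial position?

equatorial

C1 and C4 have opposite parity, so for the trans isomer the two substituents are e,e in one chair and a,a in the other.
Chair I (carboxyl axial, acetyl axial): E = 2.62 kcal/mol.
Chair II (carboxyl equatorial, acetyl equatorial): E = 0.00 kcal/mol.
Chair II is the more stable (lower-energy) conformer, and in that chair the acetyl group is equatorial.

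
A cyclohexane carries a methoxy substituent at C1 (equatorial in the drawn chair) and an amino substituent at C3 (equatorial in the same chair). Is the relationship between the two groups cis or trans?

cis

C1 and C3 have the same parity, so their axial bonds point in the same direction.
With same-parity carbons, two substituents on the same face are both axial or both equatorial; opposite faces give one of each.
Here the groups are equatorial/equatorial → same face → cis.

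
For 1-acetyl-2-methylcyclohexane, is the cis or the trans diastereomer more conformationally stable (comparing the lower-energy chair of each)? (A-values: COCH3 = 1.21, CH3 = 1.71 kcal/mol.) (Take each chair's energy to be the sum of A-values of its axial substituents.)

At 1,2 positions (parity opposite): cis → (a,e or e,a); trans → (e,e or a,a).
Best chair for cis: E = 1.21 kcal/mol; best chair for trans: E = 0.00 kcal/mol.
The trans isomer is lower by 1.21 kcal/mol.

trans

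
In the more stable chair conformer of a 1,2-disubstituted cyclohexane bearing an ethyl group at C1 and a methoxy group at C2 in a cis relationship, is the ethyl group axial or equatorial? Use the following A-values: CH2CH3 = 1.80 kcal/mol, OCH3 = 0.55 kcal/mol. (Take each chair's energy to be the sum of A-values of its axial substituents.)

C1 and C2 have opposite parity, so for the cis isomer the two substituents are one axial and one equatorial in each chair.
Chair I (ethyl axial, methoxy equatorial): E = 1.80 kcal/mol.
Chair II (ethyl equatorial, methoxy axial): E = 0.55 kcal/mol.
Chair II is the more stable (lower-energy) conformer, and in that chair the ethyl group is equatorial.

equatorial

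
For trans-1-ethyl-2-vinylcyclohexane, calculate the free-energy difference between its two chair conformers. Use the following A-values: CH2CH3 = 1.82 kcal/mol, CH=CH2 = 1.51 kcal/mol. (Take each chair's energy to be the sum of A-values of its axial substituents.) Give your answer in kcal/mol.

3.33 kcal/mol

C1 and C2 have opposite parity, so for the trans isomer the two substituents are e,e in one chair and a,a in the other.
Chair I (ethyl axial, vinyl axial): E = 3.33 kcal/mol.
Chair II (ethyl equatorial, vinyl equatorial): E = 0.00 kcal/mol.
ΔE = 3.33 − 0.00 = 3.33 kcal/mol; chair II is more stable.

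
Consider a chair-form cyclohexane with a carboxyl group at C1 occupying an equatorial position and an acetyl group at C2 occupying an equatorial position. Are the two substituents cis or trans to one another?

C1 and C2 have opposite parity, so their axial bonds point in opposite directions.
With opposite-parity carbons, two substituents on the same face are one axial and one equatorial; opposite faces give both axial or both equatorial.
Here the groups are equatorial/equatorial → opposite face → trans.

trans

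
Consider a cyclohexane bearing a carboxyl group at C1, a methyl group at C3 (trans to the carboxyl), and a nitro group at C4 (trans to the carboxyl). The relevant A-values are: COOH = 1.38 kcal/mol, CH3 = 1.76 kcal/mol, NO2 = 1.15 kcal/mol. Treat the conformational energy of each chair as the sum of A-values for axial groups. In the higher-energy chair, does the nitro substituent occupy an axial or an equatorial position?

axial

Chair I (carboxyl axial, methyl equatorial, nitro axial): E = 2.53 kcal/mol.
Chair II (carboxyl equatorial, methyl axial, nitro equatorial): E = 1.76 kcal/mol.
Chair I is the less stable (higher-energy) conformer, and in that chair the nitro group is axial.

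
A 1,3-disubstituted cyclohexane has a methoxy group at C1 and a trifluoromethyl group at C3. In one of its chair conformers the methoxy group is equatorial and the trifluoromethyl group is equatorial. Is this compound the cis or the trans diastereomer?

C1 and C3 have the same parity, so their axial bonds point in the same direction.
With same-parity carbons, two substituents on the same face are both axial or both equatorial; opposite faces give one of each.
Here the groups are equatorial/equatorial → same face → cis.

cis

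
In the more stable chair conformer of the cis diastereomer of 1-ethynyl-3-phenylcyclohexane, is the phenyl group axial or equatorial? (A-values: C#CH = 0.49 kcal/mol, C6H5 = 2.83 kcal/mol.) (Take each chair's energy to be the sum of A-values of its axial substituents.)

equatorial

C1 and C3 have the same parity, so for the cis isomer the two substituents are e,e in one chair and a,a in the other.
Chair I (ethynyl axial, phenyl axial): E = 3.32 kcal/mol.
Chair II (ethynyl equatorial, phenyl equatorial): E = 0.00 kcal/mol.
Chair II is the more stable (lower-energy) conformer, and in that chair the phenyl group is equatorial.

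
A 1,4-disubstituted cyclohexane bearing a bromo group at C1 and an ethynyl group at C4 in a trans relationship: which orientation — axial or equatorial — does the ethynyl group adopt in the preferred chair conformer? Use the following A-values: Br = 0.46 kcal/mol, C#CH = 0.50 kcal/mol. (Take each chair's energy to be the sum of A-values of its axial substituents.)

C1 and C4 have opposite parity, so for the trans isomer the two substituents are e,e in one chair and a,a in the other.
Chair I (bromo axial, ethynyl axial): E = 0.96 kcal/mol.
Chair II (bromo equatorial, ethynyl equatorial): E = 0.00 kcal/mol.
Chair II is the more stable (lower-energy) conformer, and in that chair the ethynyl group is equatorial.

equatorial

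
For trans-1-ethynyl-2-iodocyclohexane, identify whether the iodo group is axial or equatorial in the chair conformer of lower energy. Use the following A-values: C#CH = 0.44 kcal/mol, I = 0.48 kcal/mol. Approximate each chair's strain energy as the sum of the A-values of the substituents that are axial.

C1 and C2 have opposite parity, so for the trans isomer the two substituents are e,e in one chair and a,a in the other.
Chair I (ethynyl axial, iodo axial): E = 0.92 kcal/mol.
Chair II (ethynyl equatorial, iodo equatorial): E = 0.00 kcal/mol.
Chair II is the more stable (lower-energy) conformer, and in that chair the iodo group is equatorial.

equatorial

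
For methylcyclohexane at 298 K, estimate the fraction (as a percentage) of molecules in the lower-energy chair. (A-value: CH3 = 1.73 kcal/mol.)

94.9%

One chair has the methyl group axial (E = 1.73 kcal/mol) and the other has it equatorial (E = 0).
ΔG = 1.73 kcal/mol between the two chairs.
K = exp(ΔG/RT) with R = 1.987×10⁻³ kcal mol⁻¹ K⁻¹ and T = 298 K gives K ≈ 18.6.
Fraction in the lower-energy chair = K/(K+1) = 94.9%.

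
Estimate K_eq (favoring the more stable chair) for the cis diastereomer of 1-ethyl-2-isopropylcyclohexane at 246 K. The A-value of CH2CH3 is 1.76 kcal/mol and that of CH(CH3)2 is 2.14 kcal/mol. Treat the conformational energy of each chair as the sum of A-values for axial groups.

K ≈ 2.18

C1 and C2 have opposite parity, so for the cis isomer the two substituents are one axial and one equatorial in each chair.
Chair I (ethyl axial, isopropyl equatorial): E = 1.76 kcal/mol; chair II (ethyl equatorial, isopropyl axial): E = 2.14 kcal/mol.
ΔG = 0.38 kcal/mol between the two chairs.
K = exp(ΔG/RT) with R = 1.987×10⁻³ kcal mol⁻¹ K⁻¹ and T = 246 K gives K ≈ 2.18.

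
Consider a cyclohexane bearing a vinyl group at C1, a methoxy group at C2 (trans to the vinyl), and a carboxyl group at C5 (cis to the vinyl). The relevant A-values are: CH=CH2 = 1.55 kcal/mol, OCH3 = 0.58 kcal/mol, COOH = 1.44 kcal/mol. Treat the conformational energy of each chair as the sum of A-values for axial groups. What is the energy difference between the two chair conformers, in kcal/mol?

3.57 kcal/mol

Chair I (vinyl axial, methoxy axial, carboxyl axial): E = 3.57 kcal/mol.
Chair II (vinyl equatorial, methoxy equatorial, carboxyl equatorial): E = 0.00 kcal/mol.
ΔE = 3.57 − 0.00 = 3.57 kcal/mol; chair II is more stable.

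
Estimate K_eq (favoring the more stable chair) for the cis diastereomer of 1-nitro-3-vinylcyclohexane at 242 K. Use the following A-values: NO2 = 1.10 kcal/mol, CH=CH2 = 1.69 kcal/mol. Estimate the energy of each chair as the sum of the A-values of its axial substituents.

K ≈ 331

C1 and C3 have the same parity, so for the cis isomer the two substituents are e,e in one chair and a,a in the other.
Chair I (nitro axial, vinyl axial): E = 2.79 kcal/mol; chair II (nitro equatorial, vinyl equatorial): E = 0.00 kcal/mol.
ΔG = 2.79 kcal/mol between the two chairs.
K = exp(ΔG/RT) with R = 1.987×10⁻³ kcal mol⁻¹ K⁻¹ and T = 242 K gives K ≈ 331.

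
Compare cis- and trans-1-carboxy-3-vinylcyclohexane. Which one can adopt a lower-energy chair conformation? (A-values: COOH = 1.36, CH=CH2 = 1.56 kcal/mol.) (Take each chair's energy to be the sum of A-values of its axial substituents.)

cis

At 1,3 positions (parity same): cis → (e,e or a,a); trans → (a,e or e,a).
Best chair for cis: E = 0.00 kcal/mol; best chair for trans: E = 1.36 kcal/mol.
The cis isomer is lower by 1.36 kcal/mol.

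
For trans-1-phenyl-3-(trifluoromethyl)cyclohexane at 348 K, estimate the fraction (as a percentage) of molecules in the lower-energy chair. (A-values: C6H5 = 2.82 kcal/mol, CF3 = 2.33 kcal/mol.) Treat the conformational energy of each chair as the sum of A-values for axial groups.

67.0%

C1 and C3 have the same parity, so for the trans isomer the two substituents are one axial and one equatorial in each chair.
Chair I (phenyl axial, trifluoromethyl equatorial): E = 2.82 kcal/mol; chair II (phenyl equatorial, trifluoromethyl axial): E = 2.33 kcal/mol.
ΔG = 0.49 kcal/mol between the two chairs.
K = exp(ΔG/RT) with R = 1.987×10⁻³ kcal mol⁻¹ K⁻¹ and T = 348 K gives K ≈ 2.03.
Fraction in the lower-energy chair = K/(K+1) = 67.0%.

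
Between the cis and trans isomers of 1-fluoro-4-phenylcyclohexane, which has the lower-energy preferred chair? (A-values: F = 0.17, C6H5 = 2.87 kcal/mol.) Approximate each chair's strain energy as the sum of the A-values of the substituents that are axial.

At 1,4 positions (parity opposite): cis → (a,e or e,a); trans → (e,e or a,a).
Best chair for cis: E = 0.17 kcal/mol; best chair for trans: E = 0.00 kcal/mol.
The trans isomer is lower by 0.17 kcal/mol.

trans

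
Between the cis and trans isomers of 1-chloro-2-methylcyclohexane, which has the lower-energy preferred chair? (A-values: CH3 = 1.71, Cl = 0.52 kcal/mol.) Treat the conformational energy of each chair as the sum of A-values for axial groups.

At 1,2 positions (parity opposite): cis → (a,e or e,a); trans → (e,e or a,a).
Best chair for cis: E = 0.52 kcal/mol; best chair for trans: E = 0.00 kcal/mol.
The trans isomer is lower by 0.52 kcal/mol.

trans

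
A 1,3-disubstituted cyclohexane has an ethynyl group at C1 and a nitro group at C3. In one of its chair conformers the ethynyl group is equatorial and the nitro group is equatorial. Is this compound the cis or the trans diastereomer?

cis

C1 and C3 have the same parity, so their axial bonds point in the same direction.
With same-parity carbons, two substituents on the same face are both axial or both equatorial; opposite faces give one of each.
Here the groups are equatorial/equatorial → same face → cis.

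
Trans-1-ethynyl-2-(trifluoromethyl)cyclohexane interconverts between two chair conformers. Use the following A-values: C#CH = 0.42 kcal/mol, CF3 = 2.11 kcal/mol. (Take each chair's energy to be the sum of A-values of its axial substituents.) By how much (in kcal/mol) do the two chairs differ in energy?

C1 and C2 have opposite parity, so for the trans isomer the two substituents are e,e in one chair and a,a in the other.
Chair I (ethynyl axial, trifluoromethyl axial): E = 2.53 kcal/mol.
Chair II (ethynyl equatorial, trifluoromethyl equatorial): E = 0.00 kcal/mol.
ΔE = 2.53 − 0.00 = 2.53 kcal/mol; chair II is more stable.

2.53 kcal/mol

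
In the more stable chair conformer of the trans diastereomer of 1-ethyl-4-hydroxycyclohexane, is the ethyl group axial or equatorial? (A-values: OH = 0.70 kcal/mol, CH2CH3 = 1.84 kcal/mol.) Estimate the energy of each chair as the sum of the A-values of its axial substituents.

C1 and C4 have opposite parity, so for the trans isomer the two substituents are e,e in one chair and a,a in the other.
Chair I (hydroxyl axial, ethyl axial): E = 2.54 kcal/mol.
Chair II (hydroxyl equatorial, ethyl equatorial): E = 0.00 kcal/mol.
Chair II is the more stable (lower-energy) conformer, and in that chair the ethyl group is equatorial.

equatorial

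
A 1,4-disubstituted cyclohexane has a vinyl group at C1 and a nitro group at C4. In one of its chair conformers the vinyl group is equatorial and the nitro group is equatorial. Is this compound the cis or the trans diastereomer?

C1 and C4 have opposite parity, so their axial bonds point in opposite directions.
With opposite-parity carbons, two substituents on the same face are one axial and one equatorial; opposite faces give both axial or both equatorial.
Here the groups are equatorial/equatorial → opposite face → trans.

trans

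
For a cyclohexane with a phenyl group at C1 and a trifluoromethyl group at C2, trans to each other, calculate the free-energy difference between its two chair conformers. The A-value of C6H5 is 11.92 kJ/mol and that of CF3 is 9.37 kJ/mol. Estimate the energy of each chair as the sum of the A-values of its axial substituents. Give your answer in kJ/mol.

C1 and C2 have opposite parity, so for the trans isomer the two substituents are e,e in one chair and a,a in the other.
Chair I (phenyl axial, trifluoromethyl axial): E = 21.29 kJ/mol.
Chair II (phenyl equatorial, trifluoromethyl equatorial): E = 0.00 kJ/mol.
ΔE = 21.29 − 0.00 = 21.29 kJ/mol; chair II is more stable.

21.29 kJ/mol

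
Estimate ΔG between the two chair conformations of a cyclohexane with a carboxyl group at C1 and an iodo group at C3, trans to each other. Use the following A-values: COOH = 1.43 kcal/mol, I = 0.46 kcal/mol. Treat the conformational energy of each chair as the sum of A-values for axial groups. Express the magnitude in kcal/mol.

C1 and C3 have the same parity, so for the trans isomer the two substituents are one axial and one equatorial in each chair.
Chair I (carboxyl axial, iodo equatorial): E = 1.43 kcal/mol.
Chair II (carboxyl equatorial, iodo axial): E = 0.46 kcal/mol.
ΔE = 1.43 − 0.46 = 0.97 kcal/mol; chair II is more stable.

0.97 kcal/mol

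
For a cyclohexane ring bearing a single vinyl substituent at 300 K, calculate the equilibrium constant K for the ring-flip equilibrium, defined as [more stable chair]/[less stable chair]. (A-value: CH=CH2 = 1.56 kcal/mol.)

K ≈ 13.7

One chair has the vinyl group axial (E = 1.56 kcal/mol) and the other has it equatorial (E = 0).
ΔG = 1.56 kcal/mol between the two chairs.
K = exp(ΔG/RT) with R = 1.987×10⁻³ kcal mol⁻¹ K⁻¹ and T = 300 K gives K ≈ 13.7.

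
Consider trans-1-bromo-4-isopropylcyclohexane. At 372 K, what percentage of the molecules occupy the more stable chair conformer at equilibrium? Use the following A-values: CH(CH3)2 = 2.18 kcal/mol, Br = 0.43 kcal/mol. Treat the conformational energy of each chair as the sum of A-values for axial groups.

C1 and C4 have opposite parity, so for the trans isomer the two substituents are e,e in one chair and a,a in the other.
Chair I (isopropyl axial, bromo axial): E = 2.61 kcal/mol; chair II (isopropyl equatorial, bromo equatorial): E = 0.00 kcal/mol.
ΔG = 2.61 kcal/mol between the two chairs.
K = exp(ΔG/RT) with R = 1.987×10⁻³ kcal mol⁻¹ K⁻¹ and T = 372 K gives K ≈ 34.2.
Fraction in the lower-energy chair = K/(K+1) = 97.2%.

97.2%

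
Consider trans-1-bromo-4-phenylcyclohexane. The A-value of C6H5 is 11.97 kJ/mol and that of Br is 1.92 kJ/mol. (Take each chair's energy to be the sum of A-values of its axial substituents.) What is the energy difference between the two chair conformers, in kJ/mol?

C1 and C4 have opposite parity, so for the trans isomer the two substituents are e,e in one chair and a,a in the other.
Chair I (phenyl axial, bromo axial): E = 13.89 kJ/mol.
Chair II (phenyl equatorial, bromo equatorial): E = 0.00 kJ/mol.
ΔE = 13.89 − 0.00 = 13.89 kJ/mol; chair II is more stable.

13.89 kJ/mol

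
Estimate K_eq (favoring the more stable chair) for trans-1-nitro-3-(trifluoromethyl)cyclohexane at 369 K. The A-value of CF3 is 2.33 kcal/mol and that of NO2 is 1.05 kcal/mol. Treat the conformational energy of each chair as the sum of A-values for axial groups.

C1 and C3 have the same parity, so for the trans isomer the two substituents are one axial and one equatorial in each chair.
Chair I (trifluoromethyl axial, nitro equatorial): E = 2.33 kcal/mol; chair II (trifluoromethyl equatorial, nitro axial): E = 1.05 kcal/mol.
ΔG = 1.28 kcal/mol between the two chairs.
K = exp(ΔG/RT) with R = 1.987×10⁻³ kcal mol⁻¹ K⁻¹ and T = 369 K gives K ≈ 5.73.

K ≈ 5.73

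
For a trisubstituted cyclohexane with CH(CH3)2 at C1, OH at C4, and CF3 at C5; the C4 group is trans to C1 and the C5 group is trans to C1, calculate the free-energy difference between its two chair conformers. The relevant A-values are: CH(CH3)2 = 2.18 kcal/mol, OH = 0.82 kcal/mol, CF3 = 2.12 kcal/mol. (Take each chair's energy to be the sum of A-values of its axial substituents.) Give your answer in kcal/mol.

Chair I (isopropyl axial, hydroxyl axial, trifluoromethyl equatorial): E = 3.00 kcal/mol.
Chair II (isopropyl equatorial, hydroxyl equatorial, trifluoromethyl axial): E = 2.12 kcal/mol.
ΔE = 3.00 − 2.12 = 0.88 kcal/mol; chair II is more stable.

0.88 kcal/mol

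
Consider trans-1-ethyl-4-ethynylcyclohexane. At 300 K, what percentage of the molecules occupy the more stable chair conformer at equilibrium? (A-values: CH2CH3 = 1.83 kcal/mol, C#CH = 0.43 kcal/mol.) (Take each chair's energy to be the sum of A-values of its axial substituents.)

C1 and C4 have opposite parity, so for the trans isomer the two substituents are e,e in one chair and a,a in the other.
Chair I (ethyl axial, ethynyl axial): E = 2.26 kcal/mol; chair II (ethyl equatorial, ethynyl equatorial): E = 0.00 kcal/mol.
ΔG = 2.26 kcal/mol between the two chairs.
K = exp(ΔG/RT) with R = 1.987×10⁻³ kcal mol⁻¹ K⁻¹ and T = 300 K gives K ≈ 44.3.
Fraction in the lower-energy chair = K/(K+1) = 97.8%.

97.8%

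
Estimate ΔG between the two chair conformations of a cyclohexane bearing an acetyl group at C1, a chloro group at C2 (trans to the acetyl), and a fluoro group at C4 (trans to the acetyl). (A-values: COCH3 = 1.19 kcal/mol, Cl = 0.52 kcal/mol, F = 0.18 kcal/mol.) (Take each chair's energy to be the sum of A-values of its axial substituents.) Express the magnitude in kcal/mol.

Chair I (acetyl axial, chloro axial, fluoro axial): E = 1.89 kcal/mol.
Chair II (acetyl equatorial, chloro equatorial, fluoro equatorial): E = 0.00 kcal/mol.
ΔE = 1.89 − 0.00 = 1.89 kcal/mol; chair II is more stable.

1.89 kcal/mol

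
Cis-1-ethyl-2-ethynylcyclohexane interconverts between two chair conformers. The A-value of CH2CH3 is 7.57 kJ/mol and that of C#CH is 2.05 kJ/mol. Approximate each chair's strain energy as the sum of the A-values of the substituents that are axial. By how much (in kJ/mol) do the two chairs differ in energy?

5.52 kJ/mol

C1 and C2 have opposite parity, so for the cis isomer the two substituents are one axial and one equatorial in each chair.
Chair I (ethyl axial, ethynyl equatorial): E = 7.57 kJ/mol.
Chair II (ethyl equatorial, ethynyl axial): E = 2.05 kJ/mol.
ΔE = 7.57 − 2.05 = 5.52 kJ/mol; chair II is more stable.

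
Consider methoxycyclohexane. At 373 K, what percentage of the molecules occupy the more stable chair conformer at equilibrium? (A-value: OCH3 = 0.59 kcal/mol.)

68.9%

One chair has the methoxy group axial (E = 0.59 kcal/mol) and the other has it equatorial (E = 0).
ΔG = 0.59 kcal/mol between the two chairs.
K = exp(ΔG/RT) with R = 1.987×10⁻³ kcal mol⁻¹ K⁻¹ and T = 373 K gives K ≈ 2.22.
Fraction in the lower-energy chair = K/(K+1) = 68.9%.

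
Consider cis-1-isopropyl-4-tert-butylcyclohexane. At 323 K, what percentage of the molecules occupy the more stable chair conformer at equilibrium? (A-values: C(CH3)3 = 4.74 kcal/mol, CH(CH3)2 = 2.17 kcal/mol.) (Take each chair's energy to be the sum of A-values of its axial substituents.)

C1 and C4 have opposite parity, so for the cis isomer the two substituents are one axial and one equatorial in each chair.
Chair I (tert-butyl axial, isopropyl equatorial): E = 4.74 kcal/mol; chair II (tert-butyl equatorial, isopropyl axial): E = 2.17 kcal/mol.
ΔG = 2.57 kcal/mol between the two chairs.
K = exp(ΔG/RT) with R = 1.987×10⁻³ kcal mol⁻¹ K⁻¹ and T = 323 K gives K ≈ 54.8.
Fraction in the lower-energy chair = K/(K+1) = 98.2%.

98.2%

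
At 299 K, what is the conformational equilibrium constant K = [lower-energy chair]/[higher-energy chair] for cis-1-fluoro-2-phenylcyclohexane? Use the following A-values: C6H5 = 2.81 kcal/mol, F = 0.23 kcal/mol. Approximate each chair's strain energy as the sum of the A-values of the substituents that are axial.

C1 and C2 have opposite parity, so for the cis isomer the two substituents are one axial and one equatorial in each chair.
Chair I (phenyl axial, fluoro equatorial): E = 2.81 kcal/mol; chair II (phenyl equatorial, fluoro axial): E = 0.23 kcal/mol.
ΔG = 2.58 kcal/mol between the two chairs.
K = exp(ΔG/RT) with R = 1.987×10⁻³ kcal mol⁻¹ K⁻¹ and T = 299 K gives K ≈ 76.9.

K ≈ 76.9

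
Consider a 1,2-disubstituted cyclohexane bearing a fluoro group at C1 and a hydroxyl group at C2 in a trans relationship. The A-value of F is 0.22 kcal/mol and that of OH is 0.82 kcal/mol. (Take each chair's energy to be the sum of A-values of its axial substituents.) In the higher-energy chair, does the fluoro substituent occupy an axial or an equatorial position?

C1 and C2 have opposite parity, so for the trans isomer the two substituents are e,e in one chair and a,a in the other.
Chair I (fluoro axial, hydroxyl axial): E = 1.04 kcal/mol.
Chair II (fluoro equatorial, hydroxyl equatorial): E = 0.00 kcal/mol.
Chair I is the less stable (higher-energy) conformer, and in that chair the fluoro group is axial.

axial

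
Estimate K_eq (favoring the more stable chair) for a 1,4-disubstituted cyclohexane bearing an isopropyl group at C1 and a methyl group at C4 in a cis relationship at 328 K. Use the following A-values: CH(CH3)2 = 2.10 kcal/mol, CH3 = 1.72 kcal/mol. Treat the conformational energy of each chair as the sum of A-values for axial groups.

K ≈ 1.79

C1 and C4 have opposite parity, so for the cis isomer the two substituents are one axial and one equatorial in each chair.
Chair I (isopropyl axial, methyl equatorial): E = 2.10 kcal/mol; chair II (isopropyl equatorial, methyl axial): E = 1.72 kcal/mol.
ΔG = 0.38 kcal/mol between the two chairs.
K = exp(ΔG/RT) with R = 1.987×10⁻³ kcal mol⁻¹ K⁻¹ and T = 328 K gives K ≈ 1.79.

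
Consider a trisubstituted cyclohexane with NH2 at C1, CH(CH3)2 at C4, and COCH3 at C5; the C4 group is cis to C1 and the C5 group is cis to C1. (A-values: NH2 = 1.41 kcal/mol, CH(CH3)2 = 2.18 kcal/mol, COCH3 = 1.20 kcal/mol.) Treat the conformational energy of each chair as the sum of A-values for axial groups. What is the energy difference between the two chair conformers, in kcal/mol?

Chair I (amino axial, isopropyl equatorial, acetyl axial): E = 2.61 kcal/mol.
Chair II (amino equatorial, isopropyl axial, acetyl equatorial): E = 2.18 kcal/mol.
ΔE = 2.61 − 2.18 = 0.43 kcal/mol; chair II is more stable.

0.43 kcal/mol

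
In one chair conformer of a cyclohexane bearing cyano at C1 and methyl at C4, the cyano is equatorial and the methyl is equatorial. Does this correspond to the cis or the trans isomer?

C1 and C4 have opposite parity, so their axial bonds point in opposite directions.
With opposite-parity carbons, two substituents on the same face are one axial and one equatorial; opposite faces give both axial or both equatorial.
Here the groups are equatorial/equatorial → opposite face → trans.

trans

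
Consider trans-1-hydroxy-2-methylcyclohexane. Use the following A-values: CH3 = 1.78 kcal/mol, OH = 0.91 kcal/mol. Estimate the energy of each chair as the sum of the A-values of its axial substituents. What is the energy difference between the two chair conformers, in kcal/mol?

2.69 kcal/mol

C1 and C2 have opposite parity, so for the trans isomer the two substituents are e,e in one chair and a,a in the other.
Chair I (methyl axial, hydroxyl axial): E = 2.69 kcal/mol.
Chair II (methyl equatorial, hydroxyl equatorial): E = 0.00 kcal/mol.
ΔE = 2.69 − 0.00 = 2.69 kcal/mol; chair II is more stable.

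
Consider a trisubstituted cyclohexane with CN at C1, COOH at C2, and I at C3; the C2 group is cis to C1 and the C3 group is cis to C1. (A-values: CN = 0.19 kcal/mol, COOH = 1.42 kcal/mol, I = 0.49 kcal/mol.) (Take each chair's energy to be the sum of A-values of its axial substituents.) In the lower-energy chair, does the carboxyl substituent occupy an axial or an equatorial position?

Chair I (cyano axial, carboxyl equatorial, iodo axial): E = 0.68 kcal/mol.
Chair II (cyano equatorial, carboxyl axial, iodo equatorial): E = 1.42 kcal/mol.
Chair I is the more stable (lower-energy) conformer, and in that chair the carboxyl group is equatorial.

equatorial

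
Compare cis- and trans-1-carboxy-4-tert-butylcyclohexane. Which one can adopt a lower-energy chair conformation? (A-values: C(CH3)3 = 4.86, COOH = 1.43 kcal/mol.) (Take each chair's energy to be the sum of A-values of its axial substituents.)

At 1,4 positions (parity opposite): cis → (a,e or e,a); trans → (e,e or a,a).
Best chair for cis: E = 1.43 kcal/mol; best chair for trans: E = 0.00 kcal/mol.
The trans isomer is lower by 1.43 kcal/mol.

trans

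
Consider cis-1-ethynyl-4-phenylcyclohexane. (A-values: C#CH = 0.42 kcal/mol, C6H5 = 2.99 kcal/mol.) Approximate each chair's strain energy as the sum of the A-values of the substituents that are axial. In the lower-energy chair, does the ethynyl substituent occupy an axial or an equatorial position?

axial

C1 and C4 have opposite parity, so for the cis isomer the two substituents are one axial and one equatorial in each chair.
Chair I (ethynyl axial, phenyl equatorial): E = 0.42 kcal/mol.
Chair II (ethynyl equatorial, phenyl axial): E = 2.99 kcal/mol.
Chair I is the more stable (lower-energy) conformer, and in that chair the ethynyl group is axial.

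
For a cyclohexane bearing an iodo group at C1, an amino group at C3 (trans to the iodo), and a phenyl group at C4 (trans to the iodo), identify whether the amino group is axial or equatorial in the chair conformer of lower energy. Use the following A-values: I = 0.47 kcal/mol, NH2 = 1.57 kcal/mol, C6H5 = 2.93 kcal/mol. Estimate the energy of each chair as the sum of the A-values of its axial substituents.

Chair I (iodo axial, amino equatorial, phenyl axial): E = 3.40 kcal/mol.
Chair II (iodo equatorial, amino axial, phenyl equatorial): E = 1.57 kcal/mol.
Chair II is the more stable (lower-energy) conformer, and in that chair the amino group is axial.

axial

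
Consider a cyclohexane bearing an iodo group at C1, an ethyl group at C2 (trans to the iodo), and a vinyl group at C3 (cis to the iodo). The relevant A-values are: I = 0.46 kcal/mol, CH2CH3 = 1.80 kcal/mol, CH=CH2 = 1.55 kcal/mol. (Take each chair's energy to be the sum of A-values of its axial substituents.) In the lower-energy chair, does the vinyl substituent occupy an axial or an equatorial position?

Chair I (iodo axial, ethyl axial, vinyl axial): E = 3.81 kcal/mol.
Chair II (iodo equatorial, ethyl equatorial, vinyl equatorial): E = 0.00 kcal/mol.
Chair II is the more stable (lower-energy) conformer, and in that chair the vinyl group is equatorial.

equatorial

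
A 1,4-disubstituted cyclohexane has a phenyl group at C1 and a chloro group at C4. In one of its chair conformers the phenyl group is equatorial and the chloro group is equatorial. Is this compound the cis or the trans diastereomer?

C1 and C4 have opposite parity, so their axial bonds point in opposite directions.
With opposite-parity carbons, two substituents on the same face are one axial and one equatorial; opposite faces give both axial or both equatorial.
Here the groups are equatorial/equatorial → opposite face → trans.

trans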